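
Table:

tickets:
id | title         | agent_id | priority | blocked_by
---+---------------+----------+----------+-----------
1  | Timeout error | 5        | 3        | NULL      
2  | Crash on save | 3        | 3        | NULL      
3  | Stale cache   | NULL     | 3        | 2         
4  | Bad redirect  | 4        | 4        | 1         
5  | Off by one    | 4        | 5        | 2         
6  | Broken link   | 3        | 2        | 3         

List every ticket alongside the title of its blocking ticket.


This is a self-join: tickets is joined to a second copy of itself, matching each row's blocked_by to another row's id. Use LEFT JOIN so rows with blocked_by=NULL are kept.
  - ticket 1 (Timeout error): blocked_by=NULL -> NULL
  - ticket 2 (Crash on save): blocked_by=NULL -> NULL
  - ticket 3 (Stale cache): blocked_by=2 -> Crash on save
  - ticket 4 (Bad redirect): blocked_by=1 -> Timeout error
  - ticket 5 (Off by one): blocked_by=2 -> Crash on save
  - ticket 6 (Broken link): blocked_by=3 -> Stale cache

SQL:
SELECT a.title AS item, b.title AS blocked_by
FROM tickets a
LEFT JOIN tickets b ON a.blocked_by = b.id

Result:
item          | blocked_by   
--------------+--------------
Timeout error | NULL         
Crash on save | NULL         
Stale cache   | Crash on save
Bad redirect  | Timeout error
Off by one    | Crash on save
Broken link   | Stale cache  


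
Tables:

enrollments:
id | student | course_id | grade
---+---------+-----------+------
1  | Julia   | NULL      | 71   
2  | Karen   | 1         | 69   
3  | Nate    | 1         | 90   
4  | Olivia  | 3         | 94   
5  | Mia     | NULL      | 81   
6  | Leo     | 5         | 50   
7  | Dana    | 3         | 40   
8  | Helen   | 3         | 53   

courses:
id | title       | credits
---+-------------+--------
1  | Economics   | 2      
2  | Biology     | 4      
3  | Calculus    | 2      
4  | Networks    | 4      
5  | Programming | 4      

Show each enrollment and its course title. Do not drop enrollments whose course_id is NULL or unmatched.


LEFT JOIN keeps every row from enrollments (the left table); where course_id has no match in courses, the course columns become NULL. Walk through each enrollment:
  - enrollment 1 (Julia): course_id=NULL, no match -> kept with NULL
  - enrollment 2 (Karen): course_id=1 -> matches Economics
  - enrollment 3 (Nate): course_id=1 -> matches Economics
  - enrollment 4 (Olivia): course_id=3 -> matches Calculus
  - enrollment 5 (Mia): course_id=NULL, no match -> kept with NULL
  - enrollment 6 (Leo): course_id=5 -> matches Programming
  - enrollment 7 (Dana): course_id=3 -> matches Calculus
  - enrollment 8 (Helen): course_id=3 -> matches Calculus
All 8 rows appear; 2 have NULL course.

SQL:
SELECT a.student, b.title AS course
FROM enrollments a
LEFT JOIN courses b ON a.course_id = b.id

Result:
student | course     
--------+------------
Julia   | NULL       
Karen   | Economics  
Nate    | Economics  
Olivia  | Calculus   
Mia     | NULL       
Leo     | Programming
Dana    | Calculus   
Helen   | Calculus   


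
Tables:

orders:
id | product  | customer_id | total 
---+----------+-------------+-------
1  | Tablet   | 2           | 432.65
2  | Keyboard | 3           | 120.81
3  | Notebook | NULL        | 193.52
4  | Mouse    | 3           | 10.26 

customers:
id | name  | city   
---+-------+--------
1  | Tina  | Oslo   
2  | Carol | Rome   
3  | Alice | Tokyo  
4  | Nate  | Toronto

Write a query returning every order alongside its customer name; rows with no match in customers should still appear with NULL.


LEFT JOIN keeps every row from orders (the left table); where customer_id has no match in customers, the customer columns become NULL. Walk through each order:
  - order 1 (Tablet): customer_id=2 -> matches Carol
  - order 2 (Keyboard): customer_id=3 -> matches Alice
  - order 3 (Notebook): customer_id=NULL, no match -> kept with NULL
  - order 4 (Mouse): customer_id=3 -> matches Alice
All 4 rows appear; 1 has NULL customer.

SQL:
SELECT a.product, b.name AS customer
FROM orders a
LEFT JOIN customers b ON a.customer_id = b.id

Result:
product  | customer
---------+---------
Tablet   | Carol   
Keyboard | Alice   
Notebook | NULL    
Mouse    | Alice   


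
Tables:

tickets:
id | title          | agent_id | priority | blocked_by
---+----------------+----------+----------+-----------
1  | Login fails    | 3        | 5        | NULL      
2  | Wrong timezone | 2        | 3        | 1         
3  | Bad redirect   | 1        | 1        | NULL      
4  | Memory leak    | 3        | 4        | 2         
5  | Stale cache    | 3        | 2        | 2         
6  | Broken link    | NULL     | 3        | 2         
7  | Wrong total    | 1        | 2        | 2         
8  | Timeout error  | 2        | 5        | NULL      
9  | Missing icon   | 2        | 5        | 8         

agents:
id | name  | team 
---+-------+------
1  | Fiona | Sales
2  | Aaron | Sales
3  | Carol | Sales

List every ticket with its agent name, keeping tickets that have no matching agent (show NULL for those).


LEFT JOIN keeps every row from tickets (the left table); where agent_id has no match in agents, the agent columns become NULL. Walk through each ticket:
  - ticket 1 (Login fails): agent_id=3 -> matches Carol
  - ticket 2 (Wrong timezone): agent_id=2 -> matches Aaron
  - ticket 3 (Bad redirect): agent_id=1 -> matches Fiona
  - ticket 4 (Memory leak): agent_id=3 -> matches Carol
  - ticket 5 (Stale cache): agent_id=3 -> matches Carol
  - ticket 6 (Broken link): agent_id=NULL, no match -> kept with NULL
  - ticket 7 (Wrong total): agent_id=1 -> matches Fiona
  - ticket 8 (Timeout error): agent_id=2 -> matches Aaron
  - ticket 9 (Missing icon): agent_id=2 -> matches Aaron
All 9 rows appear; 1 has NULL agent.

SQL:
SELECT a.title, b.name AS agent
FROM tickets a
LEFT JOIN agents b ON a.agent_id = b.id

Result:
title          | agent
---------------+------
Login fails    | Carol
Wrong timezone | Aaron
Bad redirect   | Fiona
Memory leak    | Carol
Stale cache    | Carol
Broken link    | NULL 
Wrong total    | Fiona
Timeout error  | Aaron
Missing icon   | Aaron


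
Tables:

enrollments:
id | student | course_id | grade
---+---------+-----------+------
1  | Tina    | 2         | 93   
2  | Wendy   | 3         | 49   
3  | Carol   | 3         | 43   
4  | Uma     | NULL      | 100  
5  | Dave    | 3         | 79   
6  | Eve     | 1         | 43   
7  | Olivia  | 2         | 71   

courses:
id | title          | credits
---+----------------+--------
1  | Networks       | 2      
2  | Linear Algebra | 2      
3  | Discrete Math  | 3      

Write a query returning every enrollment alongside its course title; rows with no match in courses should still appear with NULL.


LEFT JOIN keeps every row from enrollments (the left table); where course_id has no match in courses, the course columns become NULL. Walk through each enrollment:
  - enrollment 1 (Tina): course_id=2 -> matches Linear Algebra
  - enrollment 2 (Wendy): course_id=3 -> matches Discrete Math
  - enrollment 3 (Carol): course_id=3 -> matches Discrete Math
  - enrollment 4 (Uma): course_id=NULL, no match -> kept with NULL
  - enrollment 5 (Dave): course_id=3 -> matches Discrete Math
  - enrollment 6 (Eve): course_id=1 -> matches Networks
  - enrollment 7 (Olivia): course_id=2 -> matches Linear Algebra
All 7 rows appear; 1 has NULL course.

SQL:
SELECT a.student, b.title AS course
FROM enrollments a
LEFT JOIN courses b ON a.course_id = b.id

Result:
student | course        
--------+---------------
Tina    | Linear Algebra
Wendy   | Discrete Math 
Carol   | Discrete Math 
Uma     | NULL          
Dave    | Discrete Math 
Eve     | Networks      
Olivia  | Linear Algebra


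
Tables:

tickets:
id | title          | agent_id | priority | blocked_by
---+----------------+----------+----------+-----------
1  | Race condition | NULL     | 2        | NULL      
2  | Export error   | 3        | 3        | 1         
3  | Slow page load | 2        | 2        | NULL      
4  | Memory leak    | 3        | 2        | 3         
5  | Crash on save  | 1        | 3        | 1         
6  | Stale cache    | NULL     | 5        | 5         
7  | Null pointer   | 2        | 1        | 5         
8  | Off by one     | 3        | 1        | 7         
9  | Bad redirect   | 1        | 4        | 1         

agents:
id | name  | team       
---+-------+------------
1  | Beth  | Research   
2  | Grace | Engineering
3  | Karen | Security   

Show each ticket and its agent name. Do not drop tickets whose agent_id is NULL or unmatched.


LEFT JOIN keeps every row from tickets (the left table); where agent_id has no match in agents, the agent columns become NULL. Walk through each ticket:
  - ticket 1 (Race condition): agent_id=NULL, no match -> kept with NULL
  - ticket 2 (Export error): agent_id=3 -> matches Karen
  - ticket 3 (Slow page load): agent_id=2 -> matches Grace
  - ticket 4 (Memory leak): agent_id=3 -> matches Karen
  - ticket 5 (Crash on save): agent_id=1 -> matches Beth
  - ticket 6 (Stale cache): agent_id=NULL, no match -> kept with NULL
  - ticket 7 (Null pointer): agent_id=2 -> matches Grace
  - ticket 8 (Off by one): agent_id=3 -> matches Karen
  - ticket 9 (Bad redirect): agent_id=1 -> matches Beth
All 9 rows appear; 2 have NULL agent.

SQL:
SELECT a.title, b.name AS agent
FROM tickets a
LEFT JOIN agents b ON a.agent_id = b.id

Result:
title          | agent
---------------+------
Race condition | NULL 
Export error   | Karen
Slow page load | Grace
Memory leak    | Karen
Crash on save  | Beth 
Stale cache    | NULL 
Null pointer   | Grace
Off by one     | Karen
Bad redirect   | Beth 


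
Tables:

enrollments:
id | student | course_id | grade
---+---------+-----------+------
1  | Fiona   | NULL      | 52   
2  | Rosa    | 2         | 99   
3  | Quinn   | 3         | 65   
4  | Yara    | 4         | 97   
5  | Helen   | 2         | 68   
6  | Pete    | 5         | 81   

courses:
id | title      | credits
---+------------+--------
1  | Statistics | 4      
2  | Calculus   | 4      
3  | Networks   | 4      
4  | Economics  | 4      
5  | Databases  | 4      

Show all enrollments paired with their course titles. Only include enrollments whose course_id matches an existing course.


INNER JOIN keeps only enrollments rows whose course_id matches an id in courses. Walk through each enrollment:
  - enrollment 1 (Fiona): course_id=NULL, no match -> dropped
  - enrollment 2 (Rosa): course_id=2 -> matches Calculus
  - enrollment 3 (Quinn): course_id=3 -> matches Networks
  - enrollment 4 (Yara): course_id=4 -> matches Economics
  - enrollment 5 (Helen): course_id=2 -> matches Calculus
  - enrollment 6 (Pete): course_id=5 -> matches Databases
So 1 of 6 rows is dropped.

SQL:
SELECT a.student, b.title AS course
FROM enrollments a
INNER JOIN courses b ON a.course_id = b.id

Result:
student | course   
--------+----------
Rosa    | Calculus 
Quinn   | Networks 
Yara    | Economics
Helen   | Calculus 
Pete    | Databases


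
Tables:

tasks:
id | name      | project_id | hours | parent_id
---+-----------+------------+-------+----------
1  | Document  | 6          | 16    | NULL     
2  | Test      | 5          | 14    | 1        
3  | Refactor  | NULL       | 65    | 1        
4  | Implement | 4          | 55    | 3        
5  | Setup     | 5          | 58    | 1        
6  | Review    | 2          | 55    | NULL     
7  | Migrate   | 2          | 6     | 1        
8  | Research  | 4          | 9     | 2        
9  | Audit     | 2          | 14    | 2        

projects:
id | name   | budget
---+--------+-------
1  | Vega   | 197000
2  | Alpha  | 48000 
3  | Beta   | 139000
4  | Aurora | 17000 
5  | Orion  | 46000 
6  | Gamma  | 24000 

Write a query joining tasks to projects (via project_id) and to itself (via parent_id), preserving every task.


Two LEFT JOINs from the same base table tasks: one to projects via project_id, one to tasks itself via parent_id. Both are LEFT so every task is preserved.
Match against projects:
  - task 1 (Document): project_id=6 -> matches Gamma
  - task 2 (Test): project_id=5 -> matches Orion
  - task 3 (Refactor): project_id=NULL, no match -> kept with NULL
  - task 4 (Implement): project_id=4 -> matches Aurora
  - task 5 (Setup): project_id=5 -> matches Orion
  - task 6 (Review): project_id=2 -> matches Alpha
  - task 7 (Migrate): project_id=2 -> matches Alpha
  - task 8 (Research): project_id=4 -> matches Aurora
  - task 9 (Audit): project_id=2 -> matches Alpha
Match against tasks (self):
  - task 1 (Document): parent_id=NULL -> NULL
  - task 2 (Test): parent_id=1 -> Document
  - task 3 (Refactor): parent_id=1 -> Document
  - task 4 (Implement): parent_id=3 -> Refactor
  - task 5 (Setup): parent_id=1 -> Document
  - task 6 (Review): parent_id=NULL -> NULL
  - task 7 (Migrate): parent_id=1 -> Document
  - task 8 (Research): parent_id=2 -> Test
  - task 9 (Audit): parent_id=2 -> Test

SQL:
SELECT a.name, b.name AS project, c.name AS parent
FROM tasks a
LEFT JOIN projects b ON a.project_id = b.id
LEFT JOIN tasks c ON a.parent_id = c.id

Result:
name      | project | parent  
----------+---------+---------
Document  | Gamma   | NULL    
Test      | Orion   | Document
Refactor  | NULL    | Document
Implement | Aurora  | Refactor
Setup     | Orion   | Document
Review    | Alpha   | NULL    
Migrate   | Alpha   | Document
Research  | Aurora  | Test    
Audit     | Alpha   | Test    


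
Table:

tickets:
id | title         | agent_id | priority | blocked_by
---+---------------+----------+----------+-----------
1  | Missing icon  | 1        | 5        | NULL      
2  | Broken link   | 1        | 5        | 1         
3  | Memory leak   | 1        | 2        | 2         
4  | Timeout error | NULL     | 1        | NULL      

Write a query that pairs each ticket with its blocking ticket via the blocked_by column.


This is a self-join: tickets is joined to a second copy of itself, matching each row's blocked_by to another row's id. Use LEFT JOIN so rows with blocked_by=NULL are kept.
  - ticket 1 (Missing icon): blocked_by=NULL -> NULL
  - ticket 2 (Broken link): blocked_by=1 -> Missing icon
  - ticket 3 (Memory leak): blocked_by=2 -> Broken link
  - ticket 4 (Timeout error): blocked_by=NULL -> NULL

SQL:
SELECT a.title AS item, b.title AS blocked_by
FROM tickets a
LEFT JOIN tickets b ON a.blocked_by = b.id

Result:
item          | blocked_by  
--------------+-------------
Missing icon  | NULL        
Broken link   | Missing icon
Memory leak   | Broken link 
Timeout error | NULL        


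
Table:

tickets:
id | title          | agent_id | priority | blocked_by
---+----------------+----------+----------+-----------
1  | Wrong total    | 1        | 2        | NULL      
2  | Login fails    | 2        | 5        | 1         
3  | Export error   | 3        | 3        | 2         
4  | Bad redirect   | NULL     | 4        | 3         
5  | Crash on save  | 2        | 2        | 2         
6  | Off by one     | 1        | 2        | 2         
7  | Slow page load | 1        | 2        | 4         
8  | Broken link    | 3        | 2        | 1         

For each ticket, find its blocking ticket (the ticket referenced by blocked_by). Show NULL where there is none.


This is a self-join: tickets is joined to a second copy of itself, matching each row's blocked_by to another row's id. Use LEFT JOIN so rows with blocked_by=NULL are kept.
  - ticket 1 (Wrong total): blocked_by=NULL -> NULL
  - ticket 2 (Login fails): blocked_by=1 -> Wrong total
  - ticket 3 (Export error): blocked_by=2 -> Login fails
  - ticket 4 (Bad redirect): blocked_by=3 -> Export error
  - ticket 5 (Crash on save): blocked_by=2 -> Login fails
  - ticket 6 (Off by one): blocked_by=2 -> Login fails
  - ticket 7 (Slow page load): blocked_by=4 -> Bad redirect
  - ticket 8 (Broken link): blocked_by=1 -> Wrong total

SQL:
SELECT a.title AS item, b.title AS blocked_by
FROM tickets a
LEFT JOIN tickets b ON a.blocked_by = b.id

Result:
item           | blocked_by  
---------------+-------------
Wrong total    | NULL        
Login fails    | Wrong total 
Export error   | Login fails 
Bad redirect   | Export error
Crash on save  | Login fails 
Off by one     | Login fails 
Slow page load | Bad redirect
Broken link    | Wrong total 


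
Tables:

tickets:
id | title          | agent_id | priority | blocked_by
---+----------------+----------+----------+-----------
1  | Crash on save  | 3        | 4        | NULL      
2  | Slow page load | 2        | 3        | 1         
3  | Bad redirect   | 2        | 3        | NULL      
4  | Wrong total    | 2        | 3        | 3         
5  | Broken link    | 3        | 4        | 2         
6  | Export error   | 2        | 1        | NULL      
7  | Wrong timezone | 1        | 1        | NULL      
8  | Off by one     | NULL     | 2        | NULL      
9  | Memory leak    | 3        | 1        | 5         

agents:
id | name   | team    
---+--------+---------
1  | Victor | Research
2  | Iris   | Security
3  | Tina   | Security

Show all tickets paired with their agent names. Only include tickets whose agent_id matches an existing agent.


INNER JOIN keeps only tickets rows whose agent_id matches an id in agents. Walk through each ticket:
  - ticket 1 (Crash on save): agent_id=3 -> matches Tina
  - ticket 2 (Slow page load): agent_id=2 -> matches Iris
  - ticket 3 (Bad redirect): agent_id=2 -> matches Iris
  - ticket 4 (Wrong total): agent_id=2 -> matches Iris
  - ticket 5 (Broken link): agent_id=3 -> matches Tina
  - ticket 6 (Export error): agent_id=2 -> matches Iris
  - ticket 7 (Wrong timezone): agent_id=1 -> matches Victor
  - ticket 8 (Off by one): agent_id=NULL, no match -> dropped
  - ticket 9 (Memory leak): agent_id=3 -> matches Tina
So 1 of 9 rows is dropped.

SQL:
SELECT a.title, b.name AS agent
FROM tickets a
INNER JOIN agents b ON a.agent_id = b.id

Result:
title          | agent 
---------------+-------
Crash on save  | Tina  
Slow page load | Iris  
Bad redirect   | Iris  
Wrong total    | Iris  
Broken link    | Tina  
Export error   | Iris  
Wrong timezone | Victor
Memory leak    | Tina  


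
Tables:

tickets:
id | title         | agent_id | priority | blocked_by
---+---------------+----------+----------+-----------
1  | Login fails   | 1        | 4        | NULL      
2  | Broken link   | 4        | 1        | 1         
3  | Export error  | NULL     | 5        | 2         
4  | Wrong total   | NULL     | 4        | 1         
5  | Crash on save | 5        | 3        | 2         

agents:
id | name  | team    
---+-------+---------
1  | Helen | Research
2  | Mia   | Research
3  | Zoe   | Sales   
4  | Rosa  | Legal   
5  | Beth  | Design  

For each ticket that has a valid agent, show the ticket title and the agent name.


INNER JOIN keeps only tickets rows whose agent_id matches an id in agents. Walk through each ticket:
  - ticket 1 (Login fails): agent_id=1 -> matches Helen
  - ticket 2 (Broken link): agent_id=4 -> matches Rosa
  - ticket 3 (Export error): agent_id=NULL, no match -> dropped
  - ticket 4 (Wrong total): agent_id=NULL, no match -> dropped
  - ticket 5 (Crash on save): agent_id=5 -> matches Beth
So 2 of 5 rows are dropped.

SQL:
SELECT a.title, b.name AS agent
FROM tickets a
INNER JOIN agents b ON a.agent_id = b.id

Result:
title         | agent
--------------+------
Login fails   | Helen
Broken link   | Rosa 
Crash on save | Beth 


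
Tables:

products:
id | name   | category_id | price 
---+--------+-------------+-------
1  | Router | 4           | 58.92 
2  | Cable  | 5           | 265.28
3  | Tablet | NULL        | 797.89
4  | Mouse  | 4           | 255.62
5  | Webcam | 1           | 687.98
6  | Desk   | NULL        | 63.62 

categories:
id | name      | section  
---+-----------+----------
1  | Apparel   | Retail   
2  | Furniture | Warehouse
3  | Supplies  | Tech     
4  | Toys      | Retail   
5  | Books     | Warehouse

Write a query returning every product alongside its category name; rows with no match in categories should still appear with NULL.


LEFT JOIN keeps every row from products (the left table); where category_id has no match in categories, the category columns become NULL. Walk through each product:
  - product 1 (Router): category_id=4 -> matches Toys
  - product 2 (Cable): category_id=5 -> matches Books
  - product 3 (Tablet): category_id=NULL, no match -> kept with NULL
  - product 4 (Mouse): category_id=4 -> matches Toys
  - product 5 (Webcam): category_id=1 -> matches Apparel
  - product 6 (Desk): category_id=NULL, no match -> kept with NULL
All 6 rows appear; 2 have NULL category.

SQL:
SELECT a.name, b.name AS category
FROM products a
LEFT JOIN categories b ON a.category_id = b.id

Result:
name   | category
-------+---------
Router | Toys    
Cable  | Books   
Tablet | NULL    
Mouse  | Toys    
Webcam | Apparel 
Desk   | NULL    


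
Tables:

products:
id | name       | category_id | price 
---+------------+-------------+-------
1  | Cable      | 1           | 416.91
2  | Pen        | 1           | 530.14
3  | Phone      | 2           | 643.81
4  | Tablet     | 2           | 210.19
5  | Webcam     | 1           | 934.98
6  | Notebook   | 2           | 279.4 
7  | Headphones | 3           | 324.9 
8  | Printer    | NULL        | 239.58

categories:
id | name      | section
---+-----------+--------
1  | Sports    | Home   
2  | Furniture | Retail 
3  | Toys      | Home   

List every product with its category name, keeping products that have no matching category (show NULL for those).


LEFT JOIN keeps every row from products (the left table); where category_id has no match in categories, the category columns become NULL. Walk through each product:
  - product 1 (Cable): category_id=1 -> matches Sports
  - product 2 (Pen): category_id=1 -> matches Sports
  - product 3 (Phone): category_id=2 -> matches Furniture
  - product 4 (Tablet): category_id=2 -> matches Furniture
  - product 5 (Webcam): category_id=1 -> matches Sports
  - product 6 (Notebook): category_id=2 -> matches Furniture
  - product 7 (Headphones): category_id=3 -> matches Toys
  - product 8 (Printer): category_id=NULL, no match -> kept with NULL
All 8 rows appear; 1 has NULL category.

SQL:
SELECT a.name, b.name AS category
FROM products a
LEFT JOIN categories b ON a.category_id = b.id

Result:
name       | category 
-----------+----------
Cable      | Sports   
Pen        | Sports   
Phone      | Furniture
Tablet     | Furniture
Webcam     | Sports   
Notebook   | Furniture
Headphones | Toys     
Printer    | NULL     


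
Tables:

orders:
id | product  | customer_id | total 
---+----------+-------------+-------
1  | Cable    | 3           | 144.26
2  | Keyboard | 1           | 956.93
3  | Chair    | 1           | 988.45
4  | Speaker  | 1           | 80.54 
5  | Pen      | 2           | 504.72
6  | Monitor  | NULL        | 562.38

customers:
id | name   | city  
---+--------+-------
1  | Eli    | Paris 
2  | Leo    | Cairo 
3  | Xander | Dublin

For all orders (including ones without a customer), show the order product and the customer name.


LEFT JOIN keeps every row from orders (the left table); where customer_id has no match in customers, the customer columns become NULL. Walk through each order:
  - order 1 (Cable): customer_id=3 -> matches Xander
  - order 2 (Keyboard): customer_id=1 -> matches Eli
  - order 3 (Chair): customer_id=1 -> matches Eli
  - order 4 (Speaker): customer_id=1 -> matches Eli
  - order 5 (Pen): customer_id=2 -> matches Leo
  - order 6 (Monitor): customer_id=NULL, no match -> kept with NULL
All 6 rows appear; 1 has NULL customer.

SQL:
SELECT a.product, b.name AS customer
FROM orders a
LEFT JOIN customers b ON a.customer_id = b.id

Result:
product  | customer
---------+---------
Cable    | Xander  
Keyboard | Eli     
Chair    | Eli     
Speaker  | Eli     
Pen      | Leo     
Monitor  | NULL    


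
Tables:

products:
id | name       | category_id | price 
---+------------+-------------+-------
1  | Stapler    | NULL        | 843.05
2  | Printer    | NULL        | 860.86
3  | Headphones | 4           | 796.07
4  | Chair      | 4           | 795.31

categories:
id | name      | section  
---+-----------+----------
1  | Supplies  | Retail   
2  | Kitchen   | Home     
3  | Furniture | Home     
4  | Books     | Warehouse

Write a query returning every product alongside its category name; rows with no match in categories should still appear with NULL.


LEFT JOIN keeps every row from products (the left table); where category_id has no match in categories, the category columns become NULL. Walk through each product:
  - product 1 (Stapler): category_id=NULL, no match -> kept with NULL
  - product 2 (Printer): category_id=NULL, no match -> kept with NULL
  - product 3 (Headphones): category_id=4 -> matches Books
  - product 4 (Chair): category_id=4 -> matches Books
All 4 rows appear; 2 have NULL category.

SQL:
SELECT a.name, b.name AS category
FROM products a
LEFT JOIN categories b ON a.category_id = b.id

Result:
name       | category
-----------+---------
Stapler    | NULL    
Printer    | NULL    
Headphones | Books   
Chair      | Books   


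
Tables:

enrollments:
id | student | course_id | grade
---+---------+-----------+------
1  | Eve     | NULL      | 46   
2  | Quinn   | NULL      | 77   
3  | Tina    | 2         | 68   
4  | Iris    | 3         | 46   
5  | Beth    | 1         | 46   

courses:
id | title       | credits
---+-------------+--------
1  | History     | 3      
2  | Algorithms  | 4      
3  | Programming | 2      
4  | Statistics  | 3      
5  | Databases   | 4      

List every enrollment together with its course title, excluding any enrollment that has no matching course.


INNER JOIN keeps only enrollments rows whose course_id matches an id in courses. Walk through each enrollment:
  - enrollment 1 (Eve): course_id=NULL, no match -> dropped
  - enrollment 2 (Quinn): course_id=NULL, no match -> dropped
  - enrollment 3 (Tina): course_id=2 -> matches Algorithms
  - enrollment 4 (Iris): course_id=3 -> matches Programming
  - enrollment 5 (Beth): course_id=1 -> matches History
So 2 of 5 rows are dropped.

SQL:
SELECT a.student, b.title AS course
FROM enrollments a
INNER JOIN courses b ON a.course_id = b.id

Result:
student | course     
--------+------------
Tina    | Algorithms 
Iris    | Programming
Beth    | History    


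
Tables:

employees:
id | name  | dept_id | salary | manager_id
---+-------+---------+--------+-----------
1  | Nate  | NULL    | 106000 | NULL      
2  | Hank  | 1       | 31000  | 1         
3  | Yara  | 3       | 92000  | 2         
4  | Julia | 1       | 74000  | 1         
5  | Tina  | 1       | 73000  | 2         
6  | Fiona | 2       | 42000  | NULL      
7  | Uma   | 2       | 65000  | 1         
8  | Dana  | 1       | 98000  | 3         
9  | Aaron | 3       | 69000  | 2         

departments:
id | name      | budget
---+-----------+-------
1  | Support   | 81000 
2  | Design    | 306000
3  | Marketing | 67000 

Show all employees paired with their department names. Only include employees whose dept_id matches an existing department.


INNER JOIN keeps only employees rows whose dept_id matches an id in departments. Walk through each employee:
  - employee 1 (Nate): dept_id=NULL, no match -> dropped
  - employee 2 (Hank): dept_id=1 -> matches Support
  - employee 3 (Yara): dept_id=3 -> matches Marketing
  - employee 4 (Julia): dept_id=1 -> matches Support
  - employee 5 (Tina): dept_id=1 -> matches Support
  - employee 6 (Fiona): dept_id=2 -> matches Design
  - employee 7 (Uma): dept_id=2 -> matches Design
  - employee 8 (Dana): dept_id=1 -> matches Support
  - employee 9 (Aaron): dept_id=3 -> matches Marketing
So 1 of 9 rows is dropped.

SQL:
SELECT a.name, b.name AS department
FROM employees a
INNER JOIN departments b ON a.dept_id = b.id

Result:
name  | department
------+-----------
Hank  | Support   
Yara  | Marketing 
Julia | Support   
Tina  | Support   
Fiona | Design    
Uma   | Design    
Dana  | Support   
Aaron | Marketing 


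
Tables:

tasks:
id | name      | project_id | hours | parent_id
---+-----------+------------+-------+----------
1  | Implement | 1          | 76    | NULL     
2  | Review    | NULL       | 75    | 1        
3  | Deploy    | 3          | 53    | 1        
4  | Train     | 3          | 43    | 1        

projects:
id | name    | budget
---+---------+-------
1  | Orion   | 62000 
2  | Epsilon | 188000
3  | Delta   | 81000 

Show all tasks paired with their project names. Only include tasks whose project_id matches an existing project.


INNER JOIN keeps only tasks rows whose project_id matches an id in projects. Walk through each task:
  - task 1 (Implement): project_id=1 -> matches Orion
  - task 2 (Review): project_id=NULL, no match -> dropped
  - task 3 (Deploy): project_id=3 -> matches Delta
  - task 4 (Train): project_id=3 -> matches Delta
So 1 of 4 rows is dropped.

SQL:
SELECT a.name, b.name AS project
FROM tasks a
INNER JOIN projects b ON a.project_id = b.id

Result:
name      | project
----------+--------
Implement | Orion  
Deploy    | Delta  
Train     | Delta  


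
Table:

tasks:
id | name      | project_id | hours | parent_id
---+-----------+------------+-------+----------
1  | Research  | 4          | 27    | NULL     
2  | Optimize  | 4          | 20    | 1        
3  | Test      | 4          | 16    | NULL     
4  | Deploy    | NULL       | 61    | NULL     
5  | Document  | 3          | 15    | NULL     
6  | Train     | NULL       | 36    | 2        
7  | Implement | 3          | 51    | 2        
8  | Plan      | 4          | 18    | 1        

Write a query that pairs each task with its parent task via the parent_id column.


This is a self-join: tasks is joined to a second copy of itself, matching each row's parent_id to another row's id. Use LEFT JOIN so rows with parent_id=NULL are kept.
  - task 1 (Research): parent_id=NULL -> NULL
  - task 2 (Optimize): parent_id=1 -> Research
  - task 3 (Test): parent_id=NULL -> NULL
  - task 4 (Deploy): parent_id=NULL -> NULL
  - task 5 (Document): parent_id=NULL -> NULL
  - task 6 (Train): parent_id=2 -> Optimize
  - task 7 (Implement): parent_id=2 -> Optimize
  - task 8 (Plan): parent_id=1 -> Research

SQL:
SELECT a.name AS item, b.name AS parent
FROM tasks a
LEFT JOIN tasks b ON a.parent_id = b.id

Result:
item      | parent  
----------+---------
Research  | NULL    
Optimize  | Research
Test      | NULL    
Deploy    | NULL    
Document  | NULL    
Train     | Optimize
Implement | Optimize
Plan      | Research


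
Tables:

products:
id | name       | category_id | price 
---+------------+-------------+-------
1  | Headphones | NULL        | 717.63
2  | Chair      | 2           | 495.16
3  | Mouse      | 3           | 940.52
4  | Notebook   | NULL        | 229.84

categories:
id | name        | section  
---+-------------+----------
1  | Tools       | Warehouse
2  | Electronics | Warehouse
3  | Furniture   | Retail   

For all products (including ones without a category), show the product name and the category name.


LEFT JOIN keeps every row from products (the left table); where category_id has no match in categories, the category columns become NULL. Walk through each product:
  - product 1 (Headphones): category_id=NULL, no match -> kept with NULL
  - product 2 (Chair): category_id=2 -> matches Electronics
  - product 3 (Mouse): category_id=3 -> matches Furniture
  - product 4 (Notebook): category_id=NULL, no match -> kept with NULL
All 4 rows appear; 2 have NULL category.

SQL:
SELECT a.name, b.name AS category
FROM products a
LEFT JOIN categories b ON a.category_id = b.id

Result:
name       | category   
-----------+------------
Headphones | NULL       
Chair      | Electronics
Mouse      | Furniture  
Notebook   | NULL       


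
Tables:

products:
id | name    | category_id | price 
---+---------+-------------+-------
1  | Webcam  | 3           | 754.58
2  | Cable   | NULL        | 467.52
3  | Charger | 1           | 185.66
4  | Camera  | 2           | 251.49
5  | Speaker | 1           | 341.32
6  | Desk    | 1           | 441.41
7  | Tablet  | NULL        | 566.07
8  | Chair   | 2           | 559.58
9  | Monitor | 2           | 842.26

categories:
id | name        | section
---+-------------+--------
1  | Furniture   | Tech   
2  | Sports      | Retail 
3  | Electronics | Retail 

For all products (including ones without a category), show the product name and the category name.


LEFT JOIN keeps every row from products (the left table); where category_id has no match in categories, the category columns become NULL. Walk through each product:
  - product 1 (Webcam): category_id=3 -> matches Electronics
  - product 2 (Cable): category_id=NULL, no match -> kept with NULL
  - product 3 (Charger): category_id=1 -> matches Furniture
  - product 4 (Camera): category_id=2 -> matches Sports
  - product 5 (Speaker): category_id=1 -> matches Furniture
  - product 6 (Desk): category_id=1 -> matches Furniture
  - product 7 (Tablet): category_id=NULL, no match -> kept with NULL
  - product 8 (Chair): category_id=2 -> matches Sports
  - product 9 (Monitor): category_id=2 -> matches Sports
All 9 rows appear; 2 have NULL category.

SQL:
SELECT a.name, b.name AS category
FROM products a
LEFT JOIN categories b ON a.category_id = b.id

Result:
name    | category   
--------+------------
Webcam  | Electronics
Cable   | NULL       
Charger | Furniture  
Camera  | Sports     
Speaker | Furniture  
Desk    | Furniture  
Tablet  | NULL       
Chair   | Sports     
Monitor | Sports     


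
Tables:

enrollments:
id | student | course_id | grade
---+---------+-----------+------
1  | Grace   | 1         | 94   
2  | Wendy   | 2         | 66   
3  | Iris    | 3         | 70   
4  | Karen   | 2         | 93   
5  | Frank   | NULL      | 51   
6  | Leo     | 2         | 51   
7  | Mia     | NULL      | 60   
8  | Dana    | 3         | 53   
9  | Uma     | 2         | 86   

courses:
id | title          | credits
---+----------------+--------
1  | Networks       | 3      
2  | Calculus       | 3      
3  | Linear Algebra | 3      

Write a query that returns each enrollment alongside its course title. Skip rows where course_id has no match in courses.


INNER JOIN keeps only enrollments rows whose course_id matches an id in courses. Walk through each enrollment:
  - enrollment 1 (Grace): course_id=1 -> matches Networks
  - enrollment 2 (Wendy): course_id=2 -> matches Calculus
  - enrollment 3 (Iris): course_id=3 -> matches Linear Algebra
  - enrollment 4 (Karen): course_id=2 -> matches Calculus
  - enrollment 5 (Frank): course_id=NULL, no match -> dropped
  - enrollment 6 (Leo): course_id=2 -> matches Calculus
  - enrollment 7 (Mia): course_id=NULL, no match -> dropped
  - enrollment 8 (Dana): course_id=3 -> matches Linear Algebra
  - enrollment 9 (Uma): course_id=2 -> matches Calculus
So 2 of 9 rows are dropped.

SQL:
SELECT a.student, b.title AS course
FROM enrollments a
INNER JOIN courses b ON a.course_id = b.id

Result:
student | course        
--------+---------------
Grace   | Networks      
Wendy   | Calculus      
Iris    | Linear Algebra
Karen   | Calculus      
Leo     | Calculus      
Dana    | Linear Algebra
Uma     | Calculus      


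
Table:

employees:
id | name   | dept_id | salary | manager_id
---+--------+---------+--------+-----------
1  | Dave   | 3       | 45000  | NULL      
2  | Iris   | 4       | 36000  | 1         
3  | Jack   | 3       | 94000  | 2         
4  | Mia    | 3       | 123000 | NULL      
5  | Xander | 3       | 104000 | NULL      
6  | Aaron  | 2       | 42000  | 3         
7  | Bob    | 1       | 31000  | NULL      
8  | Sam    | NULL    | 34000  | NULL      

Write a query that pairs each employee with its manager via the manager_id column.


This is a self-join: employees is joined to a second copy of itself, matching each row's manager_id to another row's id. Use LEFT JOIN so rows with manager_id=NULL are kept.
  - employee 1 (Dave): manager_id=NULL -> NULL
  - employee 2 (Iris): manager_id=1 -> Dave
  - employee 3 (Jack): manager_id=2 -> Iris
  - employee 4 (Mia): manager_id=NULL -> NULL
  - employee 5 (Xander): manager_id=NULL -> NULL
  - employee 6 (Aaron): manager_id=3 -> Jack
  - employee 7 (Bob): manager_id=NULL -> NULL
  - employee 8 (Sam): manager_id=NULL -> NULL

SQL:
SELECT a.name AS item, b.name AS manager
FROM employees a
LEFT JOIN employees b ON a.manager_id = b.id

Result:
item   | manager
-------+--------
Dave   | NULL   
Iris   | Dave   
Jack   | Iris   
Mia    | NULL   
Xander | NULL   
Aaron  | Jack   
Bob    | NULL   
Sam    | NULL   


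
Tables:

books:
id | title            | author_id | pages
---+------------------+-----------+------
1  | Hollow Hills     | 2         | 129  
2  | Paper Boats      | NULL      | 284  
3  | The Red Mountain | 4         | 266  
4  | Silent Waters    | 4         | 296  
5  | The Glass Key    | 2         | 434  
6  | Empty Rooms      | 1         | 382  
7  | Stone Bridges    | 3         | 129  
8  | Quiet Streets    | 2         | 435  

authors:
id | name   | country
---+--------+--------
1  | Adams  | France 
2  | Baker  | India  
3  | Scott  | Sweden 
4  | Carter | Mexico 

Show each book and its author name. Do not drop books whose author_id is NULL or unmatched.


LEFT JOIN keeps every row from books (the left table); where author_id has no match in authors, the author columns become NULL. Walk through each book:
  - book 1 (Hollow Hills): author_id=2 -> matches Baker
  - book 2 (Paper Boats): author_id=NULL, no match -> kept with NULL
  - book 3 (The Red Mountain): author_id=4 -> matches Carter
  - book 4 (Silent Waters): author_id=4 -> matches Carter
  - book 5 (The Glass Key): author_id=2 -> matches Baker
  - book 6 (Empty Rooms): author_id=1 -> matches Adams
  - book 7 (Stone Bridges): author_id=3 -> matches Scott
  - book 8 (Quiet Streets): author_id=2 -> matches Baker
All 8 rows appear; 1 has NULL author.

SQL:
SELECT a.title, b.name AS author
FROM books a
LEFT JOIN authors b ON a.author_id = b.id

Result:
title            | author
-----------------+-------
Hollow Hills     | Baker 
Paper Boats      | NULL  
The Red Mountain | Carter
Silent Waters    | Carter
The Glass Key    | Baker 
Empty Rooms      | Adams 
Stone Bridges    | Scott 
Quiet Streets    | Baker 


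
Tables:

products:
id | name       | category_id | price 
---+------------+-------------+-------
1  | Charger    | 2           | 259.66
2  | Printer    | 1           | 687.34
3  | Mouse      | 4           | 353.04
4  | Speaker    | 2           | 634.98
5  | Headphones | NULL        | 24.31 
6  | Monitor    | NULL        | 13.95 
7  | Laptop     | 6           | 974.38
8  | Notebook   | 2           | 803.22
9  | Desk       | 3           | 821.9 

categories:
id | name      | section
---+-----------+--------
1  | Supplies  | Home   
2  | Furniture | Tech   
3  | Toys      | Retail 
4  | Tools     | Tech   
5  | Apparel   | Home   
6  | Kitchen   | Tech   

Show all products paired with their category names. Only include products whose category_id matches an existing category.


INNER JOIN keeps only products rows whose category_id matches an id in categories. Walk through each product:
  - product 1 (Charger): category_id=2 -> matches Furniture
  - product 2 (Printer): category_id=1 -> matches Supplies
  - product 3 (Mouse): category_id=4 -> matches Tools
  - product 4 (Speaker): category_id=2 -> matches Furniture
  - product 5 (Headphones): category_id=NULL, no match -> dropped
  - product 6 (Monitor): category_id=NULL, no match -> dropped
  - product 7 (Laptop): category_id=6 -> matches Kitchen
  - product 8 (Notebook): category_id=2 -> matches Furniture
  - product 9 (Desk): category_id=3 -> matches Toys
So 2 of 9 rows are dropped.

SQL:
SELECT a.name, b.name AS category
FROM products a
INNER JOIN categories b ON a.category_id = b.id

Result:
name     | category 
---------+----------
Charger  | Furniture
Printer  | Supplies 
Mouse    | Tools    
Speaker  | Furniture
Laptop   | Kitchen  
Notebook | Furniture
Desk     | Toys     


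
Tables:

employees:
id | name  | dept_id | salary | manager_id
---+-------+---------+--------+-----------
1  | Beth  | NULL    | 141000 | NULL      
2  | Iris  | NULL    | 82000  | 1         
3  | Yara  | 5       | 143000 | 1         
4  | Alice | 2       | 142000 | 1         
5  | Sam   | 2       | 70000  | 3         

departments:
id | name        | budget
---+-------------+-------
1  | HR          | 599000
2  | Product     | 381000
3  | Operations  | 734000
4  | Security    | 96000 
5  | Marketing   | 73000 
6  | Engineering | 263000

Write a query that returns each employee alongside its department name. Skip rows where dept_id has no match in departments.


INNER JOIN keeps only employees rows whose dept_id matches an id in departments. Walk through each employee:
  - employee 1 (Beth): dept_id=NULL, no match -> dropped
  - employee 2 (Iris): dept_id=NULL, no match -> dropped
  - employee 3 (Yara): dept_id=5 -> matches Marketing
  - employee 4 (Alice): dept_id=2 -> matches Product
  - employee 5 (Sam): dept_id=2 -> matches Product
So 2 of 5 rows are dropped.

SQL:
SELECT a.name, b.name AS department
FROM employees a
INNER JOIN departments b ON a.dept_id = b.id

Result:
name  | department
------+-----------
Yara  | Marketing 
Alice | Product   
Sam   | Product   
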